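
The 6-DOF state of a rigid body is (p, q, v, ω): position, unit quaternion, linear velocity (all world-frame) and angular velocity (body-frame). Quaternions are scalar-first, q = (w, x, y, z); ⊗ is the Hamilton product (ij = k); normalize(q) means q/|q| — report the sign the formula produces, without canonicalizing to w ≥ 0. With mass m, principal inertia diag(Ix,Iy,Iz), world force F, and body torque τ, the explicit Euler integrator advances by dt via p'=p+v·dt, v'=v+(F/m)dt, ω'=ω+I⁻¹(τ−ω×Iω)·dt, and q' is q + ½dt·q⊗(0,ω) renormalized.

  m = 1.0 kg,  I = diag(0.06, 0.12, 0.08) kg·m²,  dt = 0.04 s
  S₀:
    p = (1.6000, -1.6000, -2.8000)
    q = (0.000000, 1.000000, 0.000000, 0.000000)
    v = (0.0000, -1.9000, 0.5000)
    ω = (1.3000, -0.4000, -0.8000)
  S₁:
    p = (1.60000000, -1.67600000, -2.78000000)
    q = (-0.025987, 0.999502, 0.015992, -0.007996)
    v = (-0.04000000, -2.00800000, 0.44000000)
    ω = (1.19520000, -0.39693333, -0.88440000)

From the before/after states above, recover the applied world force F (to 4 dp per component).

F = (-1.0000, -2.7000, -1.5000)

velocity change Δv = (-0.04000000, -0.10800000, -0.06000000)
F = m·Δv/dt = (-1.0000, -2.7000, -1.5000)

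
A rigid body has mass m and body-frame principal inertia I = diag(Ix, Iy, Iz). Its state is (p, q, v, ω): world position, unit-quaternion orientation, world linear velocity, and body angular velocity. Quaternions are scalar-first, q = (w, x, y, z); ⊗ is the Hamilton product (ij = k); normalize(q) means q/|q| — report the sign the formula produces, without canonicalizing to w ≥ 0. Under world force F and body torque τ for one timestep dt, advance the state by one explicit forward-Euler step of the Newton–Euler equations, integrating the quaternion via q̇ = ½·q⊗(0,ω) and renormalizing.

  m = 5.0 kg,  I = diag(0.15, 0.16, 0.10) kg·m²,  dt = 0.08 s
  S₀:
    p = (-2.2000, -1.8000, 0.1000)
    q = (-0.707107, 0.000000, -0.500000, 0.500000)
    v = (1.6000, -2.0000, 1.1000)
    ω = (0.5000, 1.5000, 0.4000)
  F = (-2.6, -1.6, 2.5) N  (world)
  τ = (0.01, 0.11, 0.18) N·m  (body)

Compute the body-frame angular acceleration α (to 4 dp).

precession coupling ω×(Iω) = (-0.0360, 0.0100, 0.0075)
angular accel α = (0.3067, 0.6250, 1.7250)

α = (0.3067, 0.6250, 1.7250)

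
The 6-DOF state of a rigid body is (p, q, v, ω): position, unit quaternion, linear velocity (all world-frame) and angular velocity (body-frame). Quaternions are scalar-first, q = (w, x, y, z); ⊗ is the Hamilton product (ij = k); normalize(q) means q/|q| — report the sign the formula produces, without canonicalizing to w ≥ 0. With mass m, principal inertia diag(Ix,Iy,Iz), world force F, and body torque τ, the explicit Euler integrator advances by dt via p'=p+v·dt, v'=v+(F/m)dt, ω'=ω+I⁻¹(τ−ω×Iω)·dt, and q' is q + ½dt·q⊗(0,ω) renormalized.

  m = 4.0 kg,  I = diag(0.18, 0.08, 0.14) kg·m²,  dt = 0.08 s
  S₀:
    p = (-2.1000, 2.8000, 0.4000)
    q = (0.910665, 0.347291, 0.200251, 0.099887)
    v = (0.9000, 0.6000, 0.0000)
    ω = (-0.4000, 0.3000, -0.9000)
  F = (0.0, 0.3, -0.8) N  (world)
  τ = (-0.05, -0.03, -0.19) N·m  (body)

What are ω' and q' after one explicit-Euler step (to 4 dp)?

angular accel α = (-0.1878, -0.5550, -1.4429)
new body rate ω' = (-0.4150, 0.2556, -1.0154)
2q̇ = q⊗(0,ω) = (0.1687394, -0.5744580, 0.5458066, -0.6353108)
q' = normalize(q + ½dt·q⊗(0,ω)) = (0.9166, 0.3240, 0.2219, 0.0744)

ω' = (-0.4150, 0.2556, -1.0154)
q' = (0.9166, 0.3240, 0.2219, 0.0744)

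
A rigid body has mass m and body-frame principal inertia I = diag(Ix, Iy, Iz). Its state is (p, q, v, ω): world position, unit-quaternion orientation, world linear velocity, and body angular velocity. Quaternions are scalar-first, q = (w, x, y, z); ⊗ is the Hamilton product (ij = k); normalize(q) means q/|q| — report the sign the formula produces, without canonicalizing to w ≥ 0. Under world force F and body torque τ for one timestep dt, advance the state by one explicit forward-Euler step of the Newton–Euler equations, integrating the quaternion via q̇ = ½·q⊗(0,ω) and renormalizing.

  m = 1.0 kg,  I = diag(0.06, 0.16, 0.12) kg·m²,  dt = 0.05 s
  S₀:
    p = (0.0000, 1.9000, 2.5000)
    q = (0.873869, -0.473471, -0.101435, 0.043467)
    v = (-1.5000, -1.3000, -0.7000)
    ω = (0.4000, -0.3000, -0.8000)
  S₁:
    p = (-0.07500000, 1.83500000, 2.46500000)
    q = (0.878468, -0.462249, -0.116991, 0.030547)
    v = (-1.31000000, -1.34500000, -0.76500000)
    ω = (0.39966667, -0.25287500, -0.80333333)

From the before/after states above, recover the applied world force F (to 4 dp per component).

velocity change Δv = (0.19000000, -0.04500000, -0.06500000)
F = m·Δv/dt = (3.8000, -0.9000, -1.3000)

F = (3.8000, -0.9000, -1.3000)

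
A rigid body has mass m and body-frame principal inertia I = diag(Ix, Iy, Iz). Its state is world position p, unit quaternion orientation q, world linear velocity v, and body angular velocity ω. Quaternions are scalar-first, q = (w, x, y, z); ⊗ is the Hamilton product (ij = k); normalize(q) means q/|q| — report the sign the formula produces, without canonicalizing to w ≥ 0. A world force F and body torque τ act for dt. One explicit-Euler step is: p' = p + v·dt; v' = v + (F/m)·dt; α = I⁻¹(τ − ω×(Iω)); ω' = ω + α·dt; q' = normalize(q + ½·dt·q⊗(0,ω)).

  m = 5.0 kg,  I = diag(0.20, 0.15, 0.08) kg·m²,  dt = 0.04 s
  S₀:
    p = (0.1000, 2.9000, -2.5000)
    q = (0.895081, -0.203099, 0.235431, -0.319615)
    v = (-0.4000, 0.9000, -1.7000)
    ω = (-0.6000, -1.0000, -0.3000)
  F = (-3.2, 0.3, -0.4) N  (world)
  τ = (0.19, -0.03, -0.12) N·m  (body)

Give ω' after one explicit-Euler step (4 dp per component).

ω' = (-0.5578, -1.0138, -0.3450)

angular accel α = (1.0550, -0.3440, -1.1250)
ω + α·dt = (-0.5578, -1.0138, -0.3450)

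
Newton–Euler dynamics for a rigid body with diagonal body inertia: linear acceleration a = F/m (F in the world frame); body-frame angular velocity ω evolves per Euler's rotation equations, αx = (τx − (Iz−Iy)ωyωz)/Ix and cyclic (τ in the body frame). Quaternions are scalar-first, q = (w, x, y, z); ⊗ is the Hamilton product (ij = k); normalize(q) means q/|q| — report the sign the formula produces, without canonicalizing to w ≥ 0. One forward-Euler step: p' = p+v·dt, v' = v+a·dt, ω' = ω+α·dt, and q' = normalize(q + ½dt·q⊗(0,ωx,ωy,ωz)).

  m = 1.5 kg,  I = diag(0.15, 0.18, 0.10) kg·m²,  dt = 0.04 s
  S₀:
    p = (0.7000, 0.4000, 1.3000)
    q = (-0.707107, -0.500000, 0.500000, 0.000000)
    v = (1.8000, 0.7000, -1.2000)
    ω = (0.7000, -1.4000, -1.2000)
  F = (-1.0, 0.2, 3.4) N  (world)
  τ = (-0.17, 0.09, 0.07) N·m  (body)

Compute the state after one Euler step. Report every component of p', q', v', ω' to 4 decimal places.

p' = (0.7720, 0.4280, 1.2520)
q' = (-0.6856, -0.5215, 0.5074, 0.0240)
v' = (1.7733, 0.7053, -1.1093)
ω' = (0.6905, -1.3707, -1.1602)

precession coupling ω×(Iω) = (-0.1344, -0.0420, -0.0294)
angular accel α = (-0.2373, 0.7333, 0.9940)
ω' = ω + α·dt = (0.6905, -1.3707, -1.1602)
Hamilton product q⊗(0,ω) = (1.0500000, -1.0949749, 0.3899498, 1.1985284)
updated quaternion q' = (-0.6856, -0.5215, 0.5074, 0.0240)
a = F/m = (-0.6667, 0.1333, 2.2667)
p + v·dt = (0.7720, 0.4280, 1.2520)
new velocity v' = (1.7733, 0.7053, -1.1093)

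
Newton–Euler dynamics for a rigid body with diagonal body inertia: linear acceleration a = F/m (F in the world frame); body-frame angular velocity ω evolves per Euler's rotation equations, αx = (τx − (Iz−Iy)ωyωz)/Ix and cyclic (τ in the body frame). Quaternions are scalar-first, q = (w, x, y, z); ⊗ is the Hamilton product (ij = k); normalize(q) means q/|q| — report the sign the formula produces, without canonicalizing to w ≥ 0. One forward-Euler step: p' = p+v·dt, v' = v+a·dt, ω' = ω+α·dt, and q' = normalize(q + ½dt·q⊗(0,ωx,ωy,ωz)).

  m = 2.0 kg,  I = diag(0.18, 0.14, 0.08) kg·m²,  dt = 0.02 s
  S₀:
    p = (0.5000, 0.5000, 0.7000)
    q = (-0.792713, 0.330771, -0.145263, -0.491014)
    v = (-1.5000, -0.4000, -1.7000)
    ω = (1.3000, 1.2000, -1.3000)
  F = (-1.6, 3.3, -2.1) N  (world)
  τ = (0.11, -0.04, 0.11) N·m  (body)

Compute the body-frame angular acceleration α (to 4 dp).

precession coupling ω×(Iω) = (0.0936, -0.1690, -0.0624)
(τ − ω×Iω)/I = (0.0911, 0.9214, 2.1550)

α = (0.0911, 0.9214, 2.1550)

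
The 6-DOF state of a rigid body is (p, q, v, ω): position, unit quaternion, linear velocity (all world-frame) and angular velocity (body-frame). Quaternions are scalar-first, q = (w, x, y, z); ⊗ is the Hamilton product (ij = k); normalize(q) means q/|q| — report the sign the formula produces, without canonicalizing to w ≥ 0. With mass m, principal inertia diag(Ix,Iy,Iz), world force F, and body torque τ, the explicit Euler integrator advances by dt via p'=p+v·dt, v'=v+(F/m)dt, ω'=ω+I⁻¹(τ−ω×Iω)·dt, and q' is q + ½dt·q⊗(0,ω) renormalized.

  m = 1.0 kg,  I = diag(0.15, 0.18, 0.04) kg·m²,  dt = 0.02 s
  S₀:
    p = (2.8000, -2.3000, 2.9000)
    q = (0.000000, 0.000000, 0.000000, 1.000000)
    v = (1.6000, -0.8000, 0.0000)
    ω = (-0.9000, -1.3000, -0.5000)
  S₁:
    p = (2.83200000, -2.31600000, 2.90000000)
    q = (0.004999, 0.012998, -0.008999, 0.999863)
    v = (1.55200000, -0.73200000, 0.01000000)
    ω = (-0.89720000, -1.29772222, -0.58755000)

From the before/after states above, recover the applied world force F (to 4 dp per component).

v₁ − v₀ = (-0.04800000, 0.06800000, 0.01000000)
F = m·Δv/dt = (-2.4000, 3.4000, 0.5000)

F = (-2.4000, 3.4000, 0.5000)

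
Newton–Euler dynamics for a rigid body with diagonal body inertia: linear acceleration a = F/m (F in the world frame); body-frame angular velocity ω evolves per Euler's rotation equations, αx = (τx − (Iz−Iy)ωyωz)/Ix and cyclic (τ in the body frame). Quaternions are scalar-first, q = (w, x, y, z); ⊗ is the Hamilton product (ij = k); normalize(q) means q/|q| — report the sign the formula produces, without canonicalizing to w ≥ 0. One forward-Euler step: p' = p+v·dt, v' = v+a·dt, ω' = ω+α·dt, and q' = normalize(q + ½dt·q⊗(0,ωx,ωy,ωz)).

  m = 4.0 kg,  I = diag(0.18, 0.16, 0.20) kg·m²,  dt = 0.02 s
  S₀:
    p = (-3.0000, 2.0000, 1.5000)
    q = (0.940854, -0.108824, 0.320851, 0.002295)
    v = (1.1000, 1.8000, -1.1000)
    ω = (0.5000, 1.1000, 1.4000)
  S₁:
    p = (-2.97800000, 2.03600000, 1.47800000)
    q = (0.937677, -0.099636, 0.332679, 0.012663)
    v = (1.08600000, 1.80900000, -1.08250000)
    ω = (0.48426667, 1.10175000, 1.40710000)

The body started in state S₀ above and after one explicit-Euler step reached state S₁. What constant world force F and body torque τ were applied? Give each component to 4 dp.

F = (-2.8000, 1.8000, 3.5000)
τ = (-0.0800, 0.0000, 0.0600)

rate change Δω = (-0.01573333, 0.00175000, 0.00710000)
gyro term ω₀×Iω₀ = (0.0616, -0.0140, -0.0110)
applied torque τ = (-0.0800, 0.0000, 0.0600)
Δv = v₁−v₀ = (-0.01400000, 0.00900000, 0.01750000)
F = m·Δv/dt = (-2.8000, 1.8000, 3.5000)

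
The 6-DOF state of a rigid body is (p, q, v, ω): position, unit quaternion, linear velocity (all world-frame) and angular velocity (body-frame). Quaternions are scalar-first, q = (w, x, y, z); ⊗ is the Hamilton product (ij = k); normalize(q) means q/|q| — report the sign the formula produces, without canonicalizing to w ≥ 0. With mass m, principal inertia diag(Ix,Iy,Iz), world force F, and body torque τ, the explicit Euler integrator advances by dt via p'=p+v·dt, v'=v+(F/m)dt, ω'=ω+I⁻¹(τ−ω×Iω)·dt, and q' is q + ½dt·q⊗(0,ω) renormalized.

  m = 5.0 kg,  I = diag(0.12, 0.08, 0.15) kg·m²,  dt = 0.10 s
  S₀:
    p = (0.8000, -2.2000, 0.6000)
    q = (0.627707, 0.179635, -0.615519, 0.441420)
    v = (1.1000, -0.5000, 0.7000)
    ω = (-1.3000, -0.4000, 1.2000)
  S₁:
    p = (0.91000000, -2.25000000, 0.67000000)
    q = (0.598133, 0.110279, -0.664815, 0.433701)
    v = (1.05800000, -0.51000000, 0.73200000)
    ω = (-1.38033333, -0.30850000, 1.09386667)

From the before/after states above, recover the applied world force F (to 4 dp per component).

F = (-2.1000, -0.5000, 1.6000)

v₁ − v₀ = (-0.04200000, -0.01000000, 0.03200000)
F = m·Δv/dt = (-2.1000, -0.5000, 1.6000)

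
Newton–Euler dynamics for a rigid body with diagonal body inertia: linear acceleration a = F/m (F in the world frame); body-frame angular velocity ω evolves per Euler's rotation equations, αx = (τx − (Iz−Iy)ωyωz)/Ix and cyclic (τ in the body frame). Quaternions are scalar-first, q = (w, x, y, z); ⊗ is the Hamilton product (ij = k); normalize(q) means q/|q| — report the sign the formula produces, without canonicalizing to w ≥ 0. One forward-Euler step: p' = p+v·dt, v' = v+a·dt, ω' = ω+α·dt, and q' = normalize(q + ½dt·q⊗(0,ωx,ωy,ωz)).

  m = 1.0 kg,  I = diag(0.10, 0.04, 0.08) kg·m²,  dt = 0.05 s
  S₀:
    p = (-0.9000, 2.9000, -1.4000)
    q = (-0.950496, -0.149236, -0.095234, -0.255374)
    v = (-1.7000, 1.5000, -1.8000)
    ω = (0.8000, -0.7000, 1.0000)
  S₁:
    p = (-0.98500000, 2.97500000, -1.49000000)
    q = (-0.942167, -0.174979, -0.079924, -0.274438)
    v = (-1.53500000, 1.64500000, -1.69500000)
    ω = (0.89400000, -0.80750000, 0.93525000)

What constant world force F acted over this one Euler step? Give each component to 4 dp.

F = (3.3000, 2.9000, 2.1000)

velocity change Δv = (0.16500000, 0.14500000, 0.10500000)
applied force F = (3.3000, 2.9000, 2.1000)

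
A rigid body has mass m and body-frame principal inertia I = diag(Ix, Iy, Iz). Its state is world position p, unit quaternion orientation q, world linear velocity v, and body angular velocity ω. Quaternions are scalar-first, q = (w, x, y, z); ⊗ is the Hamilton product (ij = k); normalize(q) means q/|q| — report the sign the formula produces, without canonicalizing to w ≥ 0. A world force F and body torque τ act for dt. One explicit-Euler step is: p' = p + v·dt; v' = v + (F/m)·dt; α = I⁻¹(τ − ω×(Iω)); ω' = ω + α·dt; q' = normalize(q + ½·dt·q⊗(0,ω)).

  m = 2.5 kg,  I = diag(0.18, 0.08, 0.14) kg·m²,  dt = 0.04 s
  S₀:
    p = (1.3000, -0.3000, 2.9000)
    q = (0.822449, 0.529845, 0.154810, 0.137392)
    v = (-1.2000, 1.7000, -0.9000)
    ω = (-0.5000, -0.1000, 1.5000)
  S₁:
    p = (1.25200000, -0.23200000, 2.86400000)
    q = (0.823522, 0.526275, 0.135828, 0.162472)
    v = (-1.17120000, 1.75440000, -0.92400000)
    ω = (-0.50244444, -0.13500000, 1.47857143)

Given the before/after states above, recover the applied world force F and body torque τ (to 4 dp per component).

Δv = v₁−v₀ = (0.02880000, 0.05440000, -0.02400000)
F = m·Δv/dt = (1.8000, 3.4000, -1.5000)
ω₁ − ω₀ = (-0.00244444, -0.03500000, -0.02142857)
gyro term ω₀×Iω₀ = (-0.0090, -0.0300, -0.0050)
τ = I·(Δω/dt) + ω₀×(Iω₀) = (-0.0200, -0.1000, -0.0800)

F = (1.8000, 3.4000, -1.5000)
τ = (-0.0200, -0.1000, -0.0800)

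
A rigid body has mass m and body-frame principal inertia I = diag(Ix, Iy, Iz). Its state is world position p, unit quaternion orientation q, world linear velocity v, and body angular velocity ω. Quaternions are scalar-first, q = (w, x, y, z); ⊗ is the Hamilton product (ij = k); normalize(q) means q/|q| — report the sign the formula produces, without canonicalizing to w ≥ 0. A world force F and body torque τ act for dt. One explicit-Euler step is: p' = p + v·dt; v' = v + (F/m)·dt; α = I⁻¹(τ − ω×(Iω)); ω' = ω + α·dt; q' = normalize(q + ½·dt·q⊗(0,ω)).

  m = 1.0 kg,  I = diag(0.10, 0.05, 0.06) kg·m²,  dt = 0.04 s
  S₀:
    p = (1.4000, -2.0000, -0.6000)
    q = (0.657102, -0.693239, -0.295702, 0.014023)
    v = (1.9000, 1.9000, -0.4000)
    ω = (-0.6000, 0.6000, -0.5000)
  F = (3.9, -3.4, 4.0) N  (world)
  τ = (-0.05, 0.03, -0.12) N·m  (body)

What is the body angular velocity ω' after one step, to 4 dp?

precession coupling ω×(Iω) = (-0.0030, 0.0120, 0.0180)
angular accel α = (-0.4700, 0.3600, -2.3000)
new body rate ω' = (-0.6188, 0.6144, -0.5920)

ω' = (-0.6188, 0.6144, -0.5920)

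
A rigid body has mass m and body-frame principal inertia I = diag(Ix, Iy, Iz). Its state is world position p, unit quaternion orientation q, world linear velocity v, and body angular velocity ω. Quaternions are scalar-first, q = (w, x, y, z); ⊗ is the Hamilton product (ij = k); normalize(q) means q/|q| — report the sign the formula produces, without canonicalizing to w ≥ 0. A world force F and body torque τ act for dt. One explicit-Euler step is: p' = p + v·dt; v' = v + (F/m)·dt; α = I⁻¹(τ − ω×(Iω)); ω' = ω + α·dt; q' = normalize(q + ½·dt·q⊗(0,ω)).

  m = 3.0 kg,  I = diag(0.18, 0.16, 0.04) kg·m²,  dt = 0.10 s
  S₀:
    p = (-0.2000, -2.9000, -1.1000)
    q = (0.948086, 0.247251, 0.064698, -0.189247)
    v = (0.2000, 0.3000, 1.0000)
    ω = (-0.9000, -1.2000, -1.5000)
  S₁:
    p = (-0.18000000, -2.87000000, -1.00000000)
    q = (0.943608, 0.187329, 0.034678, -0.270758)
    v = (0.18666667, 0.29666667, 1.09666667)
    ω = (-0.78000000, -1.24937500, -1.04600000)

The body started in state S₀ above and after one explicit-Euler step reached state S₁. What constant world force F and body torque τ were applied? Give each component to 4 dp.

F = (-0.4000, -0.1000, 2.9000)
τ = (0.0000, 0.1100, 0.1600)

ω₁ − ω₀ = (0.12000000, -0.04937500, 0.45400000)
applied torque τ = (0.0000, 0.1100, 0.1600)
v₁ − v₀ = (-0.01333333, -0.00333333, 0.09666667)
m·(v₁−v₀)/dt = (-0.4000, -0.1000, 2.9000)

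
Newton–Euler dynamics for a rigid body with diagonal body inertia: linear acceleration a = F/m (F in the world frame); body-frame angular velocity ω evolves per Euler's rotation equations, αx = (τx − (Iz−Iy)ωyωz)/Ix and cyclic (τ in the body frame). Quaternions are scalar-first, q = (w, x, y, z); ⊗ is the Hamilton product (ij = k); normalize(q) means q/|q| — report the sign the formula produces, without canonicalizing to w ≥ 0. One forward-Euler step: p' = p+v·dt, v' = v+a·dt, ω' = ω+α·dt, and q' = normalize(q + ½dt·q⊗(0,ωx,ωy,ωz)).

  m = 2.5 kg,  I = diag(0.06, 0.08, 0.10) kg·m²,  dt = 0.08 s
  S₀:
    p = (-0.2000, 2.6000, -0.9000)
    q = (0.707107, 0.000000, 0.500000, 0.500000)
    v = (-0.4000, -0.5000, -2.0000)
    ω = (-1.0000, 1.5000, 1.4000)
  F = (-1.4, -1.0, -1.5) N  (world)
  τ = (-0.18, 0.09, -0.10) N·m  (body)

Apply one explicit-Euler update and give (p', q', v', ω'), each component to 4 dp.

α = I⁻¹(τ − ω×Iω) = (-3.7000, 0.4250, -0.7000)
ω + α·dt = (-1.2960, 1.5340, 1.3440)
Hamilton product q⊗(0,ω) = (-1.4500000, -0.7571070, 0.5606605, 1.4899498)
q + ½dt·q⊗(0,ω), renormalized = (0.6464, -0.0302, 0.5203, 0.5573)
linear accel F/m = (-0.5600, -0.4000, -0.6000)
p + v·dt = (-0.2320, 2.5600, -1.0600)
v + (F/m)dt = (-0.4448, -0.5320, -2.0480)

p' = (-0.2320, 2.5600, -1.0600)
q' = (0.6464, -0.0302, 0.5203, 0.5573)
v' = (-0.4448, -0.5320, -2.0480)
ω' = (-1.2960, 1.5340, 1.3440)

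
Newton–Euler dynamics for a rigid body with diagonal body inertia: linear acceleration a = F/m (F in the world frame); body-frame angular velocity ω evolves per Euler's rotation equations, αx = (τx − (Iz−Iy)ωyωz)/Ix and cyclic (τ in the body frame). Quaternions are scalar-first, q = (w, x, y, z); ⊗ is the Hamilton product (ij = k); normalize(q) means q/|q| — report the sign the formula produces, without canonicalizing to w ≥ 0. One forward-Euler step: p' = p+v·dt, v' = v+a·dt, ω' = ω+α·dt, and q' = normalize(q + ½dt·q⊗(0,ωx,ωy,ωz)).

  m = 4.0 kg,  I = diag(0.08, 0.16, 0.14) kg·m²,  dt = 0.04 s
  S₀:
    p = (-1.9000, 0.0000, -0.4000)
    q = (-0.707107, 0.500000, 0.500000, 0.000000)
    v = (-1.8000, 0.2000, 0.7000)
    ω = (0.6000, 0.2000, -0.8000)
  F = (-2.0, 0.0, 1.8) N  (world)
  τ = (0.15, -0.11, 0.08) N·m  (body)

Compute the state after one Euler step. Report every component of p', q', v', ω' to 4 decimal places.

linear accel F/m = (-0.5000, 0.0000, 0.4500)
p + v·dt = (-1.9720, 0.0080, -0.3720)
new velocity v' = (-1.8200, 0.2000, 0.7180)
precession coupling ω×(Iω) = (0.0032, 0.0288, 0.0096)
(τ − ω×Iω)/I = (1.8350, -0.8675, 0.5029)
ω + α·dt = (0.6734, 0.1653, -0.7799)
q⊗(0,ω) = (-0.4000000, -0.8242642, 0.2585786, 0.3656856)
q + ½dt·q⊗(0,ω), renormalized = (-0.7150, 0.4834, 0.5051, 0.0073)

p' = (-1.9720, 0.0080, -0.3720)
q' = (-0.7150, 0.4834, 0.5051, 0.0073)
v' = (-1.8200, 0.2000, 0.7180)
ω' = (0.6734, 0.1653, -0.7799)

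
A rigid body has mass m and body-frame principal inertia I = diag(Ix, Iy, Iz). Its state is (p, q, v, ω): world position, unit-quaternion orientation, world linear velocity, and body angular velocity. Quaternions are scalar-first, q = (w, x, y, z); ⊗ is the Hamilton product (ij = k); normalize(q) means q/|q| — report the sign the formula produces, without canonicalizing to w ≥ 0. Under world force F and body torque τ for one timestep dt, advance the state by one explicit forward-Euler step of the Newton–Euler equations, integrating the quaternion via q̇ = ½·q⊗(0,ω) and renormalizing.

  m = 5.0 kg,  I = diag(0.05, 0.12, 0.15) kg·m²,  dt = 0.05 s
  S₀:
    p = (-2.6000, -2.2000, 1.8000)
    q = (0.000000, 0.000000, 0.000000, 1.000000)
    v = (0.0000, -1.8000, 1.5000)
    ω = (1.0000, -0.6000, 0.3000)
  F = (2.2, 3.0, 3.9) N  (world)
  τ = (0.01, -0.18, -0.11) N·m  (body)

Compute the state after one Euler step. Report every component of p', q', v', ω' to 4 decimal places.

p' = (-2.6000, -2.2900, 1.8750)
q' = (-0.0075, 0.0150, 0.0250, 0.9995)
v' = (0.0220, -1.7700, 1.5390)
ω' = (1.0154, -0.6625, 0.2773)

a = F/m = (0.4400, 0.6000, 0.7800)
new position p' = (-2.6000, -2.2900, 1.8750)
v' = v + a·dt = (0.0220, -1.7700, 1.5390)
(τ − ω×Iω)/I = (0.3080, -1.2500, -0.4533)
new body rate ω' = (1.0154, -0.6625, 0.2773)
q⊗(0,ω) = (-0.3000000, 0.6000000, 1.0000000, 0.0000000)
q + ½dt·q⊗(0,ω), renormalized = (-0.0075, 0.0150, 0.0250, 0.9995)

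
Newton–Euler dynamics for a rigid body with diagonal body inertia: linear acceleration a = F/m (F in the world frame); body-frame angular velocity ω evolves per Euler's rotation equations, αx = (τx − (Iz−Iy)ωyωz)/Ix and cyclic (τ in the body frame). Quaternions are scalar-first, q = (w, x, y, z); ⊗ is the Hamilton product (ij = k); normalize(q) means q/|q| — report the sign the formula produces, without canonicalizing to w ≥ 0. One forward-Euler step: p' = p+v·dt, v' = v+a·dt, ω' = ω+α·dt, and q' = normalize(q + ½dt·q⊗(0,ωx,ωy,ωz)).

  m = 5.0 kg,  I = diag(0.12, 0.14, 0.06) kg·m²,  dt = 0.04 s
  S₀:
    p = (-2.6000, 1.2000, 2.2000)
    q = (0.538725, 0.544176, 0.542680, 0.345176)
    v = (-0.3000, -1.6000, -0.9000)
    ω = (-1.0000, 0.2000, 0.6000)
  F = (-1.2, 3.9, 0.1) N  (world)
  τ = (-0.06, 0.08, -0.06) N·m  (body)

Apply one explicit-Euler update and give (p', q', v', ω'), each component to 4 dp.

linear accel F/m = (-0.2400, 0.7800, 0.0200)
new position p' = (-2.6120, 1.1360, 2.1640)
new velocity v' = (-0.3096, -1.5688, -0.8992)
α = I⁻¹(τ − ω×Iω) = (-0.4200, 0.8286, -0.9333)
ω' = ω + α·dt = (-1.0168, 0.2331, 0.5627)
q⊗(0,ω) = (0.2285344, -0.2821522, -0.5639366, 0.9747502)
q + ½dt·q⊗(0,ω), renormalized = (0.5431, 0.5384, 0.5313, 0.3646)

p' = (-2.6120, 1.1360, 2.1640)
q' = (0.5431, 0.5384, 0.5313, 0.3646)
v' = (-0.3096, -1.5688, -0.8992)
ω' = (-1.0168, 0.2331, 0.5627)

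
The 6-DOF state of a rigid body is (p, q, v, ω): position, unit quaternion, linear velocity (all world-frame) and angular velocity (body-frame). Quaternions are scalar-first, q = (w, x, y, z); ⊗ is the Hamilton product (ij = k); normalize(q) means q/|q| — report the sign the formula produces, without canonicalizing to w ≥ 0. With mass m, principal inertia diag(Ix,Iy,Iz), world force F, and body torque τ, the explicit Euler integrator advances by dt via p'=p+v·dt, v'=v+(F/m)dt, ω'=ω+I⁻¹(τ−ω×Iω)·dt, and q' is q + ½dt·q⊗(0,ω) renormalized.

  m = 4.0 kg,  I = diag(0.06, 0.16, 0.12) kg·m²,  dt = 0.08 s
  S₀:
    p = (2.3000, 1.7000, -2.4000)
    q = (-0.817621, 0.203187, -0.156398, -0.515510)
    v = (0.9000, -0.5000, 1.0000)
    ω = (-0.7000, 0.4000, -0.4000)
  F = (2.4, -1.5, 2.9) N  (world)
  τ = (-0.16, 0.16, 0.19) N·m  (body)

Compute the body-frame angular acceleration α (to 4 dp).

gyro term ω×Iω = (0.0064, -0.0168, -0.0280)
α = I⁻¹(τ − ω×Iω) = (-2.7733, 1.1050, 1.8167)

α = (-2.7733, 1.1050, 1.8167)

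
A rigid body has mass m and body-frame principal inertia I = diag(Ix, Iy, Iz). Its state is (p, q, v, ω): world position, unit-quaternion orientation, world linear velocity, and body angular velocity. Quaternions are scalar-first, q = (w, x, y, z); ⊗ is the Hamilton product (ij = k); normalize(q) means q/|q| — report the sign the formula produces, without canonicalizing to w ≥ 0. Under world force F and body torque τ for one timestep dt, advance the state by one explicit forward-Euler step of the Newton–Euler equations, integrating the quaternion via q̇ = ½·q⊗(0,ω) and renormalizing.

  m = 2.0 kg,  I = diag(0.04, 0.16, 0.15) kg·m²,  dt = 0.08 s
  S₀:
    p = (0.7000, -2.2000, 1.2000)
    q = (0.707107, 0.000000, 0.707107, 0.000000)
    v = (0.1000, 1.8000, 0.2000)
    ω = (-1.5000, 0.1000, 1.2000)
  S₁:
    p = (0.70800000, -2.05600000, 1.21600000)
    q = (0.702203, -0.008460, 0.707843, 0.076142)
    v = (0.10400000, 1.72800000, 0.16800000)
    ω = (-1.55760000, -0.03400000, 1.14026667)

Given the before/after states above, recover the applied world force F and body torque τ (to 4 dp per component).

v₁ − v₀ = (0.00400000, -0.07200000, -0.03200000)
m·(v₁−v₀)/dt = (0.1000, -1.8000, -0.8000)
ω₁ − ω₀ = (-0.05760000, -0.13400000, -0.05973333)
precession coupling = (-0.0012, 0.1980, -0.0180)
applied torque τ = (-0.0300, -0.0700, -0.1300)

F = (0.1000, -1.8000, -0.8000)
τ = (-0.0300, -0.0700, -0.1300)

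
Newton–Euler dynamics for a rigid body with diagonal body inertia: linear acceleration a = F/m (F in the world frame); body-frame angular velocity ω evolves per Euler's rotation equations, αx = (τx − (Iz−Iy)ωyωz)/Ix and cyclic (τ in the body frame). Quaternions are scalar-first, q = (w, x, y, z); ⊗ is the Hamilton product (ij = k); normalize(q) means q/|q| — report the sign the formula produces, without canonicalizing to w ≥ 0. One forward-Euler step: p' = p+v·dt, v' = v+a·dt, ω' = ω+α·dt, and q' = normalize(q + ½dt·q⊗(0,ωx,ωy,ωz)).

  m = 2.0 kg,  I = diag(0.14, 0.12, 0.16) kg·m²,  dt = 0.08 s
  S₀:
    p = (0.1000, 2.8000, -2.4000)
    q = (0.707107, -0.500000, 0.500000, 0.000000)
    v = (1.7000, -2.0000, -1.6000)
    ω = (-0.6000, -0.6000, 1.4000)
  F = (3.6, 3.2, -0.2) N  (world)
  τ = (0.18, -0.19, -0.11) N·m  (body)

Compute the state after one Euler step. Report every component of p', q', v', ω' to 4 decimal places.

ω×(Iω) gyroscopic = (-0.0336, 0.0168, -0.0072)
(τ − ω×Iω)/I = (1.5257, -1.7233, -0.6425)
new body rate ω' = (-0.4779, -0.7379, 1.3486)
2q̇ = q⊗(0,ω) = (0.0000000, 0.2757358, 0.2757358, 1.5899498)
q + ½dt·q⊗(0,ω), renormalized = (0.7056, -0.4879, 0.5099, 0.0635)
linear accel F/m = (1.8000, 1.6000, -0.1000)
new position p' = (0.2360, 2.6400, -2.5280)
v' = v + a·dt = (1.8440, -1.8720, -1.6080)

p' = (0.2360, 2.6400, -2.5280)
q' = (0.7056, -0.4879, 0.5099, 0.0635)
v' = (1.8440, -1.8720, -1.6080)
ω' = (-0.4779, -0.7379, 1.3486)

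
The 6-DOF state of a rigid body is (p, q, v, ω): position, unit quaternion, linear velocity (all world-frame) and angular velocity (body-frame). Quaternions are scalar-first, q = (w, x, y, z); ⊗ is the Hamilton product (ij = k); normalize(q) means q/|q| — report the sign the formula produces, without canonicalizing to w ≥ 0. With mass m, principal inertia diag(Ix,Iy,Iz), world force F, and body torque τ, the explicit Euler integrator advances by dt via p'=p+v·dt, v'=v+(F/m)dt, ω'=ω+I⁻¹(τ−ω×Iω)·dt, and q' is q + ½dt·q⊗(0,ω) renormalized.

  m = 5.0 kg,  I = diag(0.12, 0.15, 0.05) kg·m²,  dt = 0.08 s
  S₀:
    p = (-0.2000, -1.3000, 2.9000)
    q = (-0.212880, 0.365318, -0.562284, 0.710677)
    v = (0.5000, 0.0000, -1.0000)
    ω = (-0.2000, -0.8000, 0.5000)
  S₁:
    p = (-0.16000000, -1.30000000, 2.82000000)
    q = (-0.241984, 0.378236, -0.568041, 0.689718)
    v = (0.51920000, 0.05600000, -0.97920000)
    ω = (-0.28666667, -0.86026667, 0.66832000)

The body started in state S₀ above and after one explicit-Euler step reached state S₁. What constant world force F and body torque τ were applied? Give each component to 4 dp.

F = (1.2000, 3.5000, 1.3000)
τ = (-0.0900, -0.1200, 0.1100)

Δv = v₁−v₀ = (0.01920000, 0.05600000, 0.02080000)
m·(v₁−v₀)/dt = (1.2000, 3.5000, 1.3000)
Δω = ω₁−ω₀ = (-0.08666667, -0.06026667, 0.16832000)
τ = I·(Δω/dt) + ω₀×(Iω₀) = (-0.0900, -0.1200, 0.1100)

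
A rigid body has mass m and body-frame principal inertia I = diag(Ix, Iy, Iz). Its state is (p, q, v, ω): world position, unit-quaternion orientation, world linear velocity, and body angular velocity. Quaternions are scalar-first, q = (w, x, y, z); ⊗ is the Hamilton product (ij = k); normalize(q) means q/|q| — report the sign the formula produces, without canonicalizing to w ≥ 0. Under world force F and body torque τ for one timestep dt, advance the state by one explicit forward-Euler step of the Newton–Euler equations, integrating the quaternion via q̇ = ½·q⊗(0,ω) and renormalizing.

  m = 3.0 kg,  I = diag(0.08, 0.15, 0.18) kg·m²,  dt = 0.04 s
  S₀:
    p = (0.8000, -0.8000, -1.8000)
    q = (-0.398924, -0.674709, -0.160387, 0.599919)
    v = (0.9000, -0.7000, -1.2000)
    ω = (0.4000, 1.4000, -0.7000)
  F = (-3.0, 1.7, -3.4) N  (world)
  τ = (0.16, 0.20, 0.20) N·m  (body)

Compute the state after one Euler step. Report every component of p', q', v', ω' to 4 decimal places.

p' = (0.8360, -0.8280, -1.8480)
q' = (-0.3804, -0.6921, -0.1761, 0.5876)
v' = (0.8600, -0.6773, -1.2453)
ω' = (0.4947, 1.4459, -0.6643)

p' = p + v·dt = (0.8360, -0.8280, -1.8480)
v' = v + a·dt = (0.8600, -0.6773, -1.2453)
α = I⁻¹(τ − ω×Iω) = (2.3675, 1.1467, 0.8933)
new body rate ω' = (0.4947, 1.4459, -0.6643)
q⊗(0,ω) = (0.9143687, -0.8871853, -0.7908223, -0.6011910)
q + ½dt·q⊗(0,ω), renormalized = (-0.3804, -0.6921, -0.1761, 0.5876)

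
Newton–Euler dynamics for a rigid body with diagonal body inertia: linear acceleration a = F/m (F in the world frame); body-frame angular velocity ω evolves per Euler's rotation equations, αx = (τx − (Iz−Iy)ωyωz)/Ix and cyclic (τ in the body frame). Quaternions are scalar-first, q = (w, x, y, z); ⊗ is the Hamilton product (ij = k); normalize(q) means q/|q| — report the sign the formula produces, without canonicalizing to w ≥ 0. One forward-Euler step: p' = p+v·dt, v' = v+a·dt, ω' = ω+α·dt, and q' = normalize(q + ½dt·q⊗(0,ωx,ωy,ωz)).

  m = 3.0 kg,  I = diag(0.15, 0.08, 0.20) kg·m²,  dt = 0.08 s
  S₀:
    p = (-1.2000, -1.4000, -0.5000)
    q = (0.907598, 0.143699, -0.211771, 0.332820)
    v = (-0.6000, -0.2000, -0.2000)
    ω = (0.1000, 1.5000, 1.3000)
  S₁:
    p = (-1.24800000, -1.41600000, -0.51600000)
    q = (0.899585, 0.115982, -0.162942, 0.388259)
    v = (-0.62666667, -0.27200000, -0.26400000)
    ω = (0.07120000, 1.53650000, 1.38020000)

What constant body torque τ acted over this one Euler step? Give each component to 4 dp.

ω₁ − ω₀ = (-0.02880000, 0.03650000, 0.08020000)
applied torque τ = (0.1800, 0.0300, 0.1900)

τ = (0.1800, 0.0300, 0.1900)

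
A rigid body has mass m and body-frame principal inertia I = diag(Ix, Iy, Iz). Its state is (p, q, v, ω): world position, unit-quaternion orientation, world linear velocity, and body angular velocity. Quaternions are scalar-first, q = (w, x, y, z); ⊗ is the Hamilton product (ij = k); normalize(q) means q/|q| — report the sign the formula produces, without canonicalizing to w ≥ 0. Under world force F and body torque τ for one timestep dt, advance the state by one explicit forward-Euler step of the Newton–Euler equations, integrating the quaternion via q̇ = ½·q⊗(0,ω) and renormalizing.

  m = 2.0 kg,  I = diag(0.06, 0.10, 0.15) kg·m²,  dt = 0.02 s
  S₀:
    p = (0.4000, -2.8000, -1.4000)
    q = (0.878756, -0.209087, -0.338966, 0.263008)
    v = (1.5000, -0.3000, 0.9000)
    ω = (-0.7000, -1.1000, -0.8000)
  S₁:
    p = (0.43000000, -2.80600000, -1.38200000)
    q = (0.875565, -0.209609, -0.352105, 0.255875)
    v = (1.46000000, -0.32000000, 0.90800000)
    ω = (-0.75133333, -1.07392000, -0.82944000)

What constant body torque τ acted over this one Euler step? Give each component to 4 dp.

ω₁ − ω₀ = (-0.05133333, 0.02608000, -0.02944000)
precession coupling = (0.0440, -0.0504, 0.0308)
applied torque τ = (-0.1100, 0.0800, -0.1900)

τ = (-0.1100, 0.0800, -0.1900)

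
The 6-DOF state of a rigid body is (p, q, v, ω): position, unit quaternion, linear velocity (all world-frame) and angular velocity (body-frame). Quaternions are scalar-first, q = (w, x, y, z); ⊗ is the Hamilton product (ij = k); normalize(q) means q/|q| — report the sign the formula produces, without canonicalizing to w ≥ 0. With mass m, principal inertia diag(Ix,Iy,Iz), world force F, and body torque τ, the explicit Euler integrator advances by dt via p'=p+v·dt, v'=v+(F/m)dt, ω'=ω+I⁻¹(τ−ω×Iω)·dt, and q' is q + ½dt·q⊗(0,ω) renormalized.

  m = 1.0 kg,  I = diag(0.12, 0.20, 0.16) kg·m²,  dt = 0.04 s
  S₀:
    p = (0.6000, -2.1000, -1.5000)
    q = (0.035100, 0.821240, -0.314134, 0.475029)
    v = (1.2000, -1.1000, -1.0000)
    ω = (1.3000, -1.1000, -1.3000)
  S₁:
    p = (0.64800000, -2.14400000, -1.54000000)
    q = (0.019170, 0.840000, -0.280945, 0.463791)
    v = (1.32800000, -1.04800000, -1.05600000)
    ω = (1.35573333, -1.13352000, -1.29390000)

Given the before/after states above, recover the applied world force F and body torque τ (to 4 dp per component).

Δω = ω₁−ω₀ = (0.05573333, -0.03352000, 0.00610000)
applied torque τ = (0.1100, -0.1000, -0.0900)
v₁ − v₀ = (0.12800000, 0.05200000, -0.05600000)
F = m·Δv/dt = (3.2000, 1.3000, -1.4000)

F = (3.2000, 1.3000, -1.4000)
τ = (0.1100, -0.1000, -0.0900)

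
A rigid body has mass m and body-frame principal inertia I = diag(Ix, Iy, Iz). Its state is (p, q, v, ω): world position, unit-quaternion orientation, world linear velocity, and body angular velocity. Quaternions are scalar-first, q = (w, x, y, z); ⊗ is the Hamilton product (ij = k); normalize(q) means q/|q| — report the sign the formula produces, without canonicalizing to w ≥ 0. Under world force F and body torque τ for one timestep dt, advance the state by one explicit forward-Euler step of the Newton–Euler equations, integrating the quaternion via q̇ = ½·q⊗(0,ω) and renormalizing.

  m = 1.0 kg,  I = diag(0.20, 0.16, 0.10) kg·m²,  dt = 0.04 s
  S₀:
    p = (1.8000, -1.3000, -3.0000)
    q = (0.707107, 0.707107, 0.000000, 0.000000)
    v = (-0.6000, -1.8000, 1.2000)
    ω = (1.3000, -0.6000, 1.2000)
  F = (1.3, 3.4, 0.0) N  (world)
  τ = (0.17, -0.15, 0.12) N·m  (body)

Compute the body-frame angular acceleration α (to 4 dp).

precession coupling ω×(Iω) = (0.0432, 0.1560, 0.0312)
angular accel α = (0.6340, -1.9125, 0.8880)

α = (0.6340, -1.9125, 0.8880)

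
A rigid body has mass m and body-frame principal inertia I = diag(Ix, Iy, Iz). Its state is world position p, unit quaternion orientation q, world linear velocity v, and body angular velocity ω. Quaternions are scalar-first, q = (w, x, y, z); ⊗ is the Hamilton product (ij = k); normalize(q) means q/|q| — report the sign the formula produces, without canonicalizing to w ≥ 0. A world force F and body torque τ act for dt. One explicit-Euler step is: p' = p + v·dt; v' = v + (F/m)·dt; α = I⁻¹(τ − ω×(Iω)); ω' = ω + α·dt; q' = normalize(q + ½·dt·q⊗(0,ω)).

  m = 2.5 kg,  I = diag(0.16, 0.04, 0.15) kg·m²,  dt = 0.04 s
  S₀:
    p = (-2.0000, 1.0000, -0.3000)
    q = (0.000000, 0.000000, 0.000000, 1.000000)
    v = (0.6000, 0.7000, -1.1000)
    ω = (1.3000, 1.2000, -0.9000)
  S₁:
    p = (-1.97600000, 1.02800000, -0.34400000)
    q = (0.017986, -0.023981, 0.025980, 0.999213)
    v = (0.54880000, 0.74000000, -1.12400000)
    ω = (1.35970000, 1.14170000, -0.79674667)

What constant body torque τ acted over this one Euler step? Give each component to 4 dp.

ω₁ − ω₀ = (0.05970000, -0.05830000, 0.10325333)
precession coupling = (-0.1188, -0.0117, -0.1872)
applied torque τ = (0.1200, -0.0700, 0.2000)

τ = (0.1200, -0.0700, 0.2000)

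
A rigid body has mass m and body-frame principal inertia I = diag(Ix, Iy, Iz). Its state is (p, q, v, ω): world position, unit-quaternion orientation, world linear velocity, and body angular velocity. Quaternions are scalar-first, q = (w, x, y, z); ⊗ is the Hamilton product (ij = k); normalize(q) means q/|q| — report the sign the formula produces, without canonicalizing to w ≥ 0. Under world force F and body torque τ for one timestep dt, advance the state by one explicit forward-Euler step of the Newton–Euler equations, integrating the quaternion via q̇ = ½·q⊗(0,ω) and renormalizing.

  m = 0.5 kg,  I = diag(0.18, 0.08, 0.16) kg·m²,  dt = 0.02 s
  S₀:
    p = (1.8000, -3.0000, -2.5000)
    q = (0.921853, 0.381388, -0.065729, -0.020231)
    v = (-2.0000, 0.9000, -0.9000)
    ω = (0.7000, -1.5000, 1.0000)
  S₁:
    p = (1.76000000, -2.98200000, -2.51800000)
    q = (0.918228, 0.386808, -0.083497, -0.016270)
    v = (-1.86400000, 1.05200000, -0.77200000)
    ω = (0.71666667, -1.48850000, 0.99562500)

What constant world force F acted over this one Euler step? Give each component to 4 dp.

F = (3.4000, 3.8000, 3.2000)

Δv = v₁−v₀ = (0.13600000, 0.15200000, 0.12800000)
m·(v₁−v₀)/dt = (3.4000, 3.8000, 3.2000)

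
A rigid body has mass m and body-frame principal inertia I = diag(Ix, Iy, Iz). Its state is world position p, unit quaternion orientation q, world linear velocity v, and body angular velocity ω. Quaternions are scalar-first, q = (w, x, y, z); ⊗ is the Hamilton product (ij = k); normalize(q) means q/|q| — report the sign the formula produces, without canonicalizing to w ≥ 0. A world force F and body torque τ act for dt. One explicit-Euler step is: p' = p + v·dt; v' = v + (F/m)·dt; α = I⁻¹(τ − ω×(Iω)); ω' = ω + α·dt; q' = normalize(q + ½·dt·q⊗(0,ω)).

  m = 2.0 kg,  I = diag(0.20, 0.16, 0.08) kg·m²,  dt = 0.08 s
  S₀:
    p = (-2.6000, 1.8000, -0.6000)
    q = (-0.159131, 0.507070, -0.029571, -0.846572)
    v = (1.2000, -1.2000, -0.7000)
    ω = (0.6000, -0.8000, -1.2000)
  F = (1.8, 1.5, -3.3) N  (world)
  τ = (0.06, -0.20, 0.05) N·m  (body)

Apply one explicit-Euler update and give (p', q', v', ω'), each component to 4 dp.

p' = (-2.5040, 1.7040, -0.6560)
q' = (-0.2125, 0.4767, -0.0204, -0.8528)
v' = (1.2720, -1.1400, -0.8320)
ω' = (0.6547, -0.8568, -1.1692)

gyro term ω×Iω = (-0.0768, -0.0864, 0.0192)
α = I⁻¹(τ − ω×Iω) = (0.6840, -0.7100, 0.3850)
new body rate ω' = (0.6547, -0.8568, -1.1692)
q⊗(0,ω) = (-1.3437852, -0.7372510, 0.2278456, -0.1969562)
q + ½dt·q⊗(0,ω), renormalized = (-0.2125, 0.4767, -0.0204, -0.8528)
a = (0.9000, 0.7500, -1.6500)
p + v·dt = (-2.5040, 1.7040, -0.6560)
v + (F/m)dt = (1.2720, -1.1400, -0.8320)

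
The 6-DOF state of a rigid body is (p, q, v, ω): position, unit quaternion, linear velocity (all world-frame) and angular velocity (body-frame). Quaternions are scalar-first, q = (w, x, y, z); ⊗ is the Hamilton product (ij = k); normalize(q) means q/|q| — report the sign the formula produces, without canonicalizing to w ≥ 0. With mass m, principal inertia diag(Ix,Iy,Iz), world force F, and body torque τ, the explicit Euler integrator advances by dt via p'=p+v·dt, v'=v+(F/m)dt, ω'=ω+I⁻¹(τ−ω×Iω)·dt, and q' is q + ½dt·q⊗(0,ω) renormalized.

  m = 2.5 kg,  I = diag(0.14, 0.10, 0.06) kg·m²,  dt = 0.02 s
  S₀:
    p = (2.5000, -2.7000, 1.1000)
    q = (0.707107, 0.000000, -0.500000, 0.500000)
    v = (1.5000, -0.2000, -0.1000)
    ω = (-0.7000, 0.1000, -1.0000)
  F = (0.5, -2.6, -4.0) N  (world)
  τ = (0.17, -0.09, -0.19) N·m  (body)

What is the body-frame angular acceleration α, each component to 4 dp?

precession coupling ω×(Iω) = (0.0040, 0.0560, 0.0028)
(τ − ω×Iω)/I = (1.1857, -1.4600, -3.2133)

α = (1.1857, -1.4600, -3.2133)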